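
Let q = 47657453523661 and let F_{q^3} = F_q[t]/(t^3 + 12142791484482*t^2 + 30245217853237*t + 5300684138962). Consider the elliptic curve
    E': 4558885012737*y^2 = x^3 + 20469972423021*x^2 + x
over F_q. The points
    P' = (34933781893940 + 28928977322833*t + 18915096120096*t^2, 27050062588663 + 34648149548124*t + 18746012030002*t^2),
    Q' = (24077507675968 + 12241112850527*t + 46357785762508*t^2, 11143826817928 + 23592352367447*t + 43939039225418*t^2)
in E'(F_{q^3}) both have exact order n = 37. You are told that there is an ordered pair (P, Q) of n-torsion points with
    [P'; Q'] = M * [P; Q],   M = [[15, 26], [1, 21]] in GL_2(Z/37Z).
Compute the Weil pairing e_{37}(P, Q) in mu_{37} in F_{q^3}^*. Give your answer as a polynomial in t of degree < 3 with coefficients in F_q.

39647156204639 + 42636468545158*t + 23990574462319*t^2

e_{37} is bilinear + alternating on E[37], so e_{37}(15*P + 26*Q, 1*P + 21*Q) = e_{37}(P,Q)^(15*21-26*1).
15*21 - 26*1 = 289; reduced mod 37: det = 30, inverse 21.
Set x_W=5456322392042*u+12074259692759, y_W=5456322392042*v; then E': y_W^2=x_W^3+16749692837425*x_W+41052446095798.
Build f_{37,P'} and f_{37,Q'} via the 6-bit ladder of 37=100101_2; evaluate at shifted divisors; quotient in F_{47657453523661^3}.
The quotient is 20913664071928 + 30168884661524*t + 9223016463543*t^2.
e_{37}(P,Q) = (20913664071928 + 30168884661524*t + 9223016463543*t^2)^{21} = 39647156204639 + 42636468545158*t + 23990574462319*t^2.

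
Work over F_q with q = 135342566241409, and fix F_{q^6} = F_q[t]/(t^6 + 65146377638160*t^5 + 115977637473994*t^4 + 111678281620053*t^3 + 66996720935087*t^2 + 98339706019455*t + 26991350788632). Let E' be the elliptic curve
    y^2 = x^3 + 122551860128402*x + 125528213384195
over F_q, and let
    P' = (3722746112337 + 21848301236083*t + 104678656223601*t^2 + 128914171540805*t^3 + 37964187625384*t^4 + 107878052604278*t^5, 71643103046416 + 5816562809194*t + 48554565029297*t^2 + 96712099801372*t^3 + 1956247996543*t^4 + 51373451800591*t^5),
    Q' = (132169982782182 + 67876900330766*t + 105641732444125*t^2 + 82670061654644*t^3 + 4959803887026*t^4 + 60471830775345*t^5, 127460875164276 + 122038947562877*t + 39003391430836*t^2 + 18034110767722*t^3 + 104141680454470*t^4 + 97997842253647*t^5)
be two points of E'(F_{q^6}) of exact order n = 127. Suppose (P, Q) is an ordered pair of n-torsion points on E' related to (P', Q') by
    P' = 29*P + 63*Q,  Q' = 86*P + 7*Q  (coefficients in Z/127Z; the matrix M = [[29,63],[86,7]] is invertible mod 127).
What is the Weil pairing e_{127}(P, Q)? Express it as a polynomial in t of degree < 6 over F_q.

65149033885479 + 18494960824343*t + 41440341520495*t^2 + 3413329678438*t^3 + 120641014313759*t^4 + 109855806426337*t^5

Under M = [[29,63],[86,7]] in GL_2(Z/127), e_{127}(P',Q') = e_{127}(P,Q)^(29*7-63*86 mod 127).
Hence e(P,Q) = e(P',Q')^{111} where 111 = 119^{-1} mod 127.
7-bit Miller (1111111) on E'/F_{135342566241409} with a'=122551860128402, b'=125528213384195: accumulate tangent/chord ratios at Q'+S and P'+S'.
f_P(D_Q)/f_Q(D_P) = 25211249456351 + 115365454754878*t + 30325832824798*t^2 + 86137941538896*t^3 + 32075407184100*t^4 + 76893958025368*t^5.
Raise to 111: e(P,Q) = 65149033885479 + 18494960824343*t + 41440341520495*t^2 + 3413329678438*t^3 + 120641014313759*t^4 + 109855806426337*t^5 in mu_{127}.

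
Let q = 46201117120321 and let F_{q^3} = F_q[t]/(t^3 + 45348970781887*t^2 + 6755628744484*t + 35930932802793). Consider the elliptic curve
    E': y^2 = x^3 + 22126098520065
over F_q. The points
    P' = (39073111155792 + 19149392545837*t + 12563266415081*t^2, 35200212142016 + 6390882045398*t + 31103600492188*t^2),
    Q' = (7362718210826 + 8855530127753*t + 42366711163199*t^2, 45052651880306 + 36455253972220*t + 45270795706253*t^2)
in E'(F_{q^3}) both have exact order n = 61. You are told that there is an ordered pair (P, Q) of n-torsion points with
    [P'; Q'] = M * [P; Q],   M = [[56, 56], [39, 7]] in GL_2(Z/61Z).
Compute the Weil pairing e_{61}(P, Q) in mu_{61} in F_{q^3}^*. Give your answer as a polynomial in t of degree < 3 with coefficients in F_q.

The 61-Weil pairing on E[61] over F_{46201117120321} is alternating-bilinear: e_{61}(P',Q') = e_{61}(P,Q)^det(M).
Hence e(P,Q) = e(P',Q')^{53} where 53 = 38^{-1} mod 61.
6-bit Miller (111101) on E'/F_{46201117120321} with a'=0, b'=22126098520065: accumulate tangent/chord ratios at Q'+S and P'+S'.
f_P(D_Q)/f_Q(D_P) = 37984174772842 + 31905020844810*t + 42070864791761*t^2.
Finally e_{61}(P,Q) = 19326009181140 + 41417946885894*t + 37572047119434*t^2.

19326009181140 + 41417946885894*t + 37572047119434*t^2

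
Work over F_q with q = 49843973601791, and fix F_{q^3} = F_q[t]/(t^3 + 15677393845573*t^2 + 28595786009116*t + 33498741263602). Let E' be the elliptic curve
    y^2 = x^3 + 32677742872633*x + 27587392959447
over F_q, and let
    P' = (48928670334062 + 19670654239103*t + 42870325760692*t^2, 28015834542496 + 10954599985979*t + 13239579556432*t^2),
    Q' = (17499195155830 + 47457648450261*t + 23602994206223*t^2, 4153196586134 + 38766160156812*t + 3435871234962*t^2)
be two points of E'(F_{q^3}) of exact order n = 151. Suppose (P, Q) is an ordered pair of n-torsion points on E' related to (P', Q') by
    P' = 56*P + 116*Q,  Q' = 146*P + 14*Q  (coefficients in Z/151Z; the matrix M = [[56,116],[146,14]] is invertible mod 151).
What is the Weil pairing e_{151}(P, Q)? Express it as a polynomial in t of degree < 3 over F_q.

24998034337570 + 34860005730002*t + 7396472082635*t^2

e_{151} is bilinear + alternating on E[151], so e_{151}(56*P + 116*Q, 146*P + 14*Q) = e_{151}(P,Q)^(56*14-116*146).
Inverting 5 mod 151: 121. Thus e_{151}(P,Q) = e(P',Q')^{121}.
Run Miller on y^2=x^3+32677742872633*x+27587392959447 over F_{49843973601791}: ladder 10010111 (8 bits); e = f_P(D_Q)/f_Q(D_P).
So e_{151}(P',Q') = 49666182637274 + 18538784410369*t + 37981047495704*t^2.
Finally e_{151}(P,Q) = 24998034337570 + 34860005730002*t + 7396472082635*t^2.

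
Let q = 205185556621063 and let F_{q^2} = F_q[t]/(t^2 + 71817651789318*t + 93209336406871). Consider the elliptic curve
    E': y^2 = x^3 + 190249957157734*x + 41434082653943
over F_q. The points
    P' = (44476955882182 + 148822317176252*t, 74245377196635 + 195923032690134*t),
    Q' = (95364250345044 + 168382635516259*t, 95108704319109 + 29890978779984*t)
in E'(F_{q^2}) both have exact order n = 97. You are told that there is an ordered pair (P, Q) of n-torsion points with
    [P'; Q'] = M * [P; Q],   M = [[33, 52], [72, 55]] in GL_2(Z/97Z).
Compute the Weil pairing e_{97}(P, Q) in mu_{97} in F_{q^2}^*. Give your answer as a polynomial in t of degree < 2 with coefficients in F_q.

24248985505971 + 15661872851291*t

Under M = [[33,52],[72,55]] in GL_2(Z/97), e_{97}(P',Q') = e_{97}(P,Q)^(33*55-52*72 mod 97).
det M = 33*55 - 52*72 = -1929 = 11 (mod 97); 11^{-1} = 53 (mod 97).
Build f_{97,P'} and f_{97,Q'} via the 7-bit ladder of 97=1100001_2; evaluate at shifted divisors; quotient in F_{205185556621063^2}.
So e_{97}(P',Q') = 21501947887929 + 73273249228320*t.
e_{97}(P,Q) = (21501947887929 + 73273249228320*t)^{53} = 24248985505971 + 15661872851291*t.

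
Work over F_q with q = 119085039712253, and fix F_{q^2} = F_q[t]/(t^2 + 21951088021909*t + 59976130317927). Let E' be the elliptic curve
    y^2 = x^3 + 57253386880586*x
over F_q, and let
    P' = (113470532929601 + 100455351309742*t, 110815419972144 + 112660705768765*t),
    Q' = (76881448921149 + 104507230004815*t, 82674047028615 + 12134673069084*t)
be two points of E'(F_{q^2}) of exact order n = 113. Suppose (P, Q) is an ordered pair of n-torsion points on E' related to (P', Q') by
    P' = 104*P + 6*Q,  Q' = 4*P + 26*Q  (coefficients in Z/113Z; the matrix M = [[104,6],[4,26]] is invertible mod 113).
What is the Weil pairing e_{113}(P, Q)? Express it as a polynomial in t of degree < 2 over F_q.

Since e_{113}(P,P)=e_{113}(Q,Q)=1 and e_{113}(Q,P)=e_{113}(P,Q)^{-1}, expanding e_{113}(104*P + 6*Q,4*P + 26*Q) leaves e(P,Q)^det(M).
104*26 - 6*4 = 2680; reduced mod 113: det = 81, inverse 60.
n = 113 = (1110001)_2 (7 bits, wt 4); accumulate f_{113,P'}(Q'+S)/f_{113,P'}(S) along the 6-step ladder.
f_P(D_Q)/f_Q(D_P) = 95375350583718 + 44186472632743*t.
e_{113}(P,Q) = (95375350583718 + 44186472632743*t)^{60} = 45518732448615 + 91559266579675*t.

45518732448615 + 91559266579675*t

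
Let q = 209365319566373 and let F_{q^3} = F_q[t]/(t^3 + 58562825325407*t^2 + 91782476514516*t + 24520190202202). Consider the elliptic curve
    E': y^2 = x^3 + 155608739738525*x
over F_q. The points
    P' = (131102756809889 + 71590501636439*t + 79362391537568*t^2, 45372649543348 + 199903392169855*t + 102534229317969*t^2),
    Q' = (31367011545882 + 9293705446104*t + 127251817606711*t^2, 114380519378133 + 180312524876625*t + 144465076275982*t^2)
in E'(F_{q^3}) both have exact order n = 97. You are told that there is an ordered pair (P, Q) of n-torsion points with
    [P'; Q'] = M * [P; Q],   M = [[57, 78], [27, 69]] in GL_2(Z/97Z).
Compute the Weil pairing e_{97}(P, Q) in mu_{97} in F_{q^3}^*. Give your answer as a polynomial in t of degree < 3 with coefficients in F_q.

27194941710813 + 164906989844593*t + 166314640784644*t^2

e_{97}(aP+bQ,cP+dQ) = e_{97}(P,Q)^(ad-bc); with (a,b,c,d)=(57,78,27,69) this gives the det-97 law.
det M = 57*69 - 78*27 = 1827 = 81 (mod 97); 81^{-1} = 6 (mod 97).
Miller loop for e_{97} over F_{209365319566373^3}: bits of 97 = 1100001; 6 double steps + 2 add steps, l/v at each.
e_{97}(P',Q') = 183229506976006 + 186739437325767*t + 13272410714537*t^2.
e_{97}(P,Q) = (183229506976006 + 186739437325767*t + 13272410714537*t^2)^{6} = 27194941710813 + 164906989844593*t + 166314640784644*t^2.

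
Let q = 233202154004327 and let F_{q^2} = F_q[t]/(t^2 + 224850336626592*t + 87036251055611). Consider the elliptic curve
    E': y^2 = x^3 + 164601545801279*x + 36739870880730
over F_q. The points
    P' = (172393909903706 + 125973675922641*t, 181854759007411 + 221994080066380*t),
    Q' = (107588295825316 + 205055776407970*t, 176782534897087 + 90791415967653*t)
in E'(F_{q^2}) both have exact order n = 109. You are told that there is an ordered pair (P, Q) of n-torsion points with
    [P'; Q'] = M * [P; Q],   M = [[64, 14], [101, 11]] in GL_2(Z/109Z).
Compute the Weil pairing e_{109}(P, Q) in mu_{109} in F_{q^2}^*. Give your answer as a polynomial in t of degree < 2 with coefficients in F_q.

15925875453814 + 210029272140505*t

e_{109}(aP+bQ,cP+dQ) = e_{109}(P,Q)^(ad-bc); with (a,b,c,d)=(64,14,101,11) this gives the det-109 law.
det M = 64*11 - 14*101 = -710 = 53 (mod 109); 53^{-1} = 72 (mod 109).
Run Miller on y^2=x^3+164601545801279*x+36739870880730 over F_{233202154004327}: ladder 1101101 (7 bits); e = f_P(D_Q)/f_Q(D_P).
f_P(D_Q)/f_Q(D_P) = 40900123286807 + 29221874562914*t.
(40900123286807 + 29221874562914*t)^{72} mod (233202154004327,f) = 15925875453814 + 210029272140505*t.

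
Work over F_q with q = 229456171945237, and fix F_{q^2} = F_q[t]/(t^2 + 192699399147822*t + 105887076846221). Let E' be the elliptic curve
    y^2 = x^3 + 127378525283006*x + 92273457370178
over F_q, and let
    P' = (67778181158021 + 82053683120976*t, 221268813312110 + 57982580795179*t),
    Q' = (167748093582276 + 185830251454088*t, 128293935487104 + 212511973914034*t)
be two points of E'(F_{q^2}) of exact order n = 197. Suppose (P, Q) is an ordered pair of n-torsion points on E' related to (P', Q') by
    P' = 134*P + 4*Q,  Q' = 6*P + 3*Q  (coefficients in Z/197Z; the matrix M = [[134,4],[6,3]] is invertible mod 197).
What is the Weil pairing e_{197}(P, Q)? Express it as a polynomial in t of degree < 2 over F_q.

Since e_{197}(P,P)=e_{197}(Q,Q)=1 and e_{197}(Q,P)=e_{197}(P,Q)^{-1}, expanding e_{197}(134*P + 4*Q,6*P + 3*Q) leaves e(P,Q)^det(M).
det(M) mod 197 = 181; its inverse in (Z/197)^* is 160 (check: 181*160 mod 197 = 1).
Run Miller on y^2=x^3+127378525283006*x+92273457370178 over F_{229456171945237}: ladder 11000101 (8 bits); e = f_P(D_Q)/f_Q(D_P).
Miller gives e_{197}(P',Q') = 40090319019256 + 14170099579396*t in F_{229456171945237^2}.
Finally e_{197}(P,Q) = 46740915941687 + 135065345221531*t.

46740915941687 + 135065345221531*t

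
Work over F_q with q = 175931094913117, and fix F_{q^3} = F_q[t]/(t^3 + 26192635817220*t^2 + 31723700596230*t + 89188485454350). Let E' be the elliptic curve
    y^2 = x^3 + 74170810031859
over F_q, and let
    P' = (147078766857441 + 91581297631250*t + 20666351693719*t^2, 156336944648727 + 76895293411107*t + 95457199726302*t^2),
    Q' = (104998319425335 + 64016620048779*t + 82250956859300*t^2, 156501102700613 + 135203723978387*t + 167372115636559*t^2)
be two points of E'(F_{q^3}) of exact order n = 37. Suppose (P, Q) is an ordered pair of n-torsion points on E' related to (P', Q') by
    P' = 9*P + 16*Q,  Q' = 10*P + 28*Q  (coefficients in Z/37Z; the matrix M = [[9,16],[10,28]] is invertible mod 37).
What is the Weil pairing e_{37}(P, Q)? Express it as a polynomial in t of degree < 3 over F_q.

Since e_{37}(P,P)=e_{37}(Q,Q)=1 and e_{37}(Q,P)=e_{37}(P,Q)^{-1}, expanding e_{37}(9*P + 16*Q,10*P + 28*Q) leaves e(P,Q)^det(M).
Inverting 18 mod 37: 35. Thus e_{37}(P,Q) = e(P',Q')^{35}.
Run Miller on y^2=x^3+74170810031859 over F_{175931094913117}: ladder 100101 (6 bits); e = f_P(D_Q)/f_Q(D_P).
e_{37}(P',Q') = 154654663833289 + 131595927568683*t + 151699925112688*t^2.
e_{37}(P,Q) = (154654663833289 + 131595927568683*t + 151699925112688*t^2)^{35} = 47886668342910 + 5982884514727*t + 54799197222897*t^2.

47886668342910 + 5982884514727*t + 54799197222897*t^2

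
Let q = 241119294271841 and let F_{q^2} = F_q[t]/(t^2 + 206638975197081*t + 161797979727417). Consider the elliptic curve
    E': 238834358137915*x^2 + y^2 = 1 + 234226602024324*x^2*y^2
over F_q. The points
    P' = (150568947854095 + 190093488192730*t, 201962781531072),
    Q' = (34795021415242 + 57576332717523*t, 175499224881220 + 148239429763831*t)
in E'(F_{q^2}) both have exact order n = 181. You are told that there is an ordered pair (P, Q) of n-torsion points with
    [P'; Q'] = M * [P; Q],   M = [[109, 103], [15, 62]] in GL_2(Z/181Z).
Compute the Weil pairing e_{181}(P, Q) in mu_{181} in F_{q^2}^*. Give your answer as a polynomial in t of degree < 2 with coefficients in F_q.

130308978999918 + 232232968239500*t

The 181-Weil pairing on E[181] over F_{241119294271841} is alternating-bilinear: e_{181}(P',Q') = e_{181}(P,Q)^det(M).
Hence e(P,Q) = e(P',Q')^{5} where 5 = 145^{-1} mod 181.
Edwards a_E,d_E -> Montgomery A=190862004266439,B=221799909261746 -> Weierstrass 64111627296008,18831801918109 via alpha=119030042405680,beta=61431762596358.
Double-and-add over 10110101: 8-1 doublings, 5-1 additions; each step l_{T,T}/v_{2T} or l_{T,P'}/v at Q'+S for random S.
e_{181}(P',Q') = 166761723700120 + 186767039491604*t.
Hence e(P,Q) = 130308978999918 + 232232968239500*t in F_{241119294271841^2}^*.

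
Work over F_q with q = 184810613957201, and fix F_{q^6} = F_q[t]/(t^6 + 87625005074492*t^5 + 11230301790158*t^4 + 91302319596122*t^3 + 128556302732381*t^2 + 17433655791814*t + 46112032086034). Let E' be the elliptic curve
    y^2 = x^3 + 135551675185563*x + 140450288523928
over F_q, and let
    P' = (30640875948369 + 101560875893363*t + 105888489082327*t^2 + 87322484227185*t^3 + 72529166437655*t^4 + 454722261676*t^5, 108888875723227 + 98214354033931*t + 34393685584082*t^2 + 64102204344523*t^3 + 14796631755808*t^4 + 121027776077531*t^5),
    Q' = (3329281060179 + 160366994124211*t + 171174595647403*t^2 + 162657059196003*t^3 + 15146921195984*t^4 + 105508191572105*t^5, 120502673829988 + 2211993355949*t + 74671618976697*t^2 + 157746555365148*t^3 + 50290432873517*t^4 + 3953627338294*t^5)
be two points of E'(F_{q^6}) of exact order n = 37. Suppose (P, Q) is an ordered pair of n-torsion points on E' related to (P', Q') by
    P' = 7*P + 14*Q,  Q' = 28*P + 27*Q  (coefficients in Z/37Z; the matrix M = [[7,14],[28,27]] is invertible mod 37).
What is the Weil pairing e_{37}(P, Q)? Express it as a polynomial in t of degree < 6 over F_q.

e_{37}(aP+bQ,cP+dQ) = e_{37}(P,Q)^(ad-bc); with (a,b,c,d)=(7,14,28,27) this gives the det-37 law.
Inverting 19 mod 37: 2. Thus e_{37}(P,Q) = e(P',Q')^{2}.
Build f_{37,P'} and f_{37,Q'} via the 6-bit ladder of 37=100101_2; evaluate at shifted divisors; quotient in F_{184810613957201^6}.
Miller gives e_{37}(P',Q') = 48560932640917 + 90344463403239*t + 184654444396894*t^2 + 75466583152014*t^3 + 90881079761710*t^4 + 111842065291807*t^5 in F_{184810613957201^6}.
Raise to 2: e(P,Q) = 72058152898278 + 33636572714783*t + 174930467039206*t^2 + 148682386159482*t^3 + 163337766520707*t^4 + 141976102871888*t^5 in mu_{37}.

72058152898278 + 33636572714783*t + 174930467039206*t^2 + 148682386159482*t^3 + 163337766520707*t^4 + 141976102871888*t^5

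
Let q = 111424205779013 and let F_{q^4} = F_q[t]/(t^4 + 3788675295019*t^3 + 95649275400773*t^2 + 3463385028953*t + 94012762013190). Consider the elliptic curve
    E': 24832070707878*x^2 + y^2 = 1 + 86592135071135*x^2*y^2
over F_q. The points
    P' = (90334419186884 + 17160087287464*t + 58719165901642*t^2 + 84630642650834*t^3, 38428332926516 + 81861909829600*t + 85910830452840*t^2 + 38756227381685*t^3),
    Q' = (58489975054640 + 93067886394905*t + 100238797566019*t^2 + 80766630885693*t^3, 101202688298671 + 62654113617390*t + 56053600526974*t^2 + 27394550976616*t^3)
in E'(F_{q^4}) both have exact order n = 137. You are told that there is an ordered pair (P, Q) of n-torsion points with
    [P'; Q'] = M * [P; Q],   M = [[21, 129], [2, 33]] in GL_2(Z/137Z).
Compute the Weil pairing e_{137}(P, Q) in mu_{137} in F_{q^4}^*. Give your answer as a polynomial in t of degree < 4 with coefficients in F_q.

Under M = [[21,129],[2,33]] in GL_2(Z/137), e_{137}(P',Q') = e_{137}(P,Q)^(21*33-129*2 mod 137).
So e_{137}(P,Q) = e_{137}(P',Q')^{40}, since 24*40 = 1 mod 137.
Map (x,y)_Ed via u=(1+y)/(1-y), v=(1+y)/((1-y)x) to Montgomery A=0,B=17713872376877; then to (a',b')=(1310405390337,0).
Double-and-add over 10001001: 8-1 doublings, 3-1 additions; each step l_{T,T}/v_{2T} or l_{T,P'}/v at Q'+S for random S.
Miller gives e_{137}(P',Q') = 56522150953134 + 72596045883818*t + 97576955076643*t^2 + 45347687695371*t^3 in F_{111424205779013^4}.
(56522150953134 + 72596045883818*t + 97576955076643*t^2 + 45347687695371*t^3)^{40} mod (111424205779013,f) = 75662721050688 + 62398187020381*t + 12679168620317*t^2 + 106882258889236*t^3.

75662721050688 + 62398187020381*t + 12679168620317*t^2 + 106882258889236*t^3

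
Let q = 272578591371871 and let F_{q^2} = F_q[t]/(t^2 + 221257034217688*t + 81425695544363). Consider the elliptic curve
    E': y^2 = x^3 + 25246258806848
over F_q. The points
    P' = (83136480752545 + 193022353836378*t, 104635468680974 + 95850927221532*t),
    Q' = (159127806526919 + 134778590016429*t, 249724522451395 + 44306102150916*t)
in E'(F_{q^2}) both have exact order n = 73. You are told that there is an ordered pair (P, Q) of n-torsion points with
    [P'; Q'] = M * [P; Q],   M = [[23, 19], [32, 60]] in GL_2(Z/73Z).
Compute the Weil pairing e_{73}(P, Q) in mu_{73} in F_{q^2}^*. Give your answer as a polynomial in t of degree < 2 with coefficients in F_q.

Alternating bilinearity on E[73] (values in mu_{73} in F_{272578591371871^2}) gives e(P',Q') = e(P,Q)^det(M).
det M = 23*60 - 19*32 = 772 = 42 (mod 73); 42^{-1} = 40 (mod 73).
Run Miller on y^2=x^3+25246258806848 over F_{272578591371871}: ladder 1001001 (7 bits); e = f_P(D_Q)/f_Q(D_P).
So e_{73}(P',Q') = 13784855547465 + 12649973819944*t.
Thus e_{73}(P,Q) = 209461230013309 + 113430290731804*t.

209461230013309 + 113430290731804*t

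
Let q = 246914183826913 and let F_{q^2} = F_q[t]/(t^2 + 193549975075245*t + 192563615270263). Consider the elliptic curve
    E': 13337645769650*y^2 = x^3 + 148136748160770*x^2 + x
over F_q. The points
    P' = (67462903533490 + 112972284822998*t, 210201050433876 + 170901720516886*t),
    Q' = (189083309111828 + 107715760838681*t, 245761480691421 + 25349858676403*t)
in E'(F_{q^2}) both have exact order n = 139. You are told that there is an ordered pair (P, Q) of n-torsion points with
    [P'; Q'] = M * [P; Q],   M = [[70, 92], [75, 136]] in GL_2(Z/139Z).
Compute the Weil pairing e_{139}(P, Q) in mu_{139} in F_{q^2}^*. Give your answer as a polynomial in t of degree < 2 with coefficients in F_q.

Under M = [[70,92],[75,136]] in GL_2(Z/139), e_{139}(P',Q') = e_{139}(P,Q)^(70*136-92*75 mod 139).
70*136 - 92*75 = 2620; reduced mod 139: det = 118, inverse 86.
Undo Montgomery via alpha=60605022985300, beta=121571437715289: (a',b')=(14089910477263,12305784408250) over F_{246914183826913}.
Build f_{139,P'} and f_{139,Q'} via the 8-bit ladder of 139=10001011_2; evaluate at shifted divisors; quotient in F_{246914183826913^2}.
Miller gives e_{139}(P',Q') = 221664113285876 + 198177936792375*t in F_{246914183826913^2}.
Raise to 86: e(P,Q) = 207621404368723 + 108347586635223*t in mu_{139}.

207621404368723 + 108347586635223*t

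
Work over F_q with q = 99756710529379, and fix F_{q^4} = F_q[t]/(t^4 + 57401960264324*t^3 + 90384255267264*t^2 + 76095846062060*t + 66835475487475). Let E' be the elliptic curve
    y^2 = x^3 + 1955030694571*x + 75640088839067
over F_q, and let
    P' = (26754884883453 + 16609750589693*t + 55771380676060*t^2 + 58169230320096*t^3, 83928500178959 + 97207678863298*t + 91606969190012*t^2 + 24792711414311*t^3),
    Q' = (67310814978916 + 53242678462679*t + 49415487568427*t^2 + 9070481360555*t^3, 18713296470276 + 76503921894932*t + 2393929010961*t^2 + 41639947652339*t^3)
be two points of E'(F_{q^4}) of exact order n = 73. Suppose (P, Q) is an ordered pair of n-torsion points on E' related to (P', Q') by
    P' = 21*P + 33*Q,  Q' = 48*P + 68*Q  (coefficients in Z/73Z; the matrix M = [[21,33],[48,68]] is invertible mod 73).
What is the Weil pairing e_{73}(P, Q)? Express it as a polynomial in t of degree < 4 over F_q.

21319941738080 + 30550967240104*t + 65549883053575*t^2 + 66477921649187*t^3

Under M = [[21,33],[48,68]] in GL_2(Z/73), e_{73}(P',Q') = e_{73}(P,Q)^(21*68-33*48 mod 73).
det(M) mod 73 = 63; its inverse in (Z/73)^* is 51 (check: 63*51 mod 73 = 1).
Run Miller on y^2=x^3+1955030694571*x+75640088839067 over F_{99756710529379}: ladder 1001001 (7 bits); e = f_P(D_Q)/f_Q(D_P).
f_P(D_Q)/f_Q(D_P) = 23443923020484 + 42460332071793*t + 34209211615263*t^2 + 76881749586732*t^3.
Raise to 51: e(P,Q) = 21319941738080 + 30550967240104*t + 65549883053575*t^2 + 66477921649187*t^3 in mu_{73}.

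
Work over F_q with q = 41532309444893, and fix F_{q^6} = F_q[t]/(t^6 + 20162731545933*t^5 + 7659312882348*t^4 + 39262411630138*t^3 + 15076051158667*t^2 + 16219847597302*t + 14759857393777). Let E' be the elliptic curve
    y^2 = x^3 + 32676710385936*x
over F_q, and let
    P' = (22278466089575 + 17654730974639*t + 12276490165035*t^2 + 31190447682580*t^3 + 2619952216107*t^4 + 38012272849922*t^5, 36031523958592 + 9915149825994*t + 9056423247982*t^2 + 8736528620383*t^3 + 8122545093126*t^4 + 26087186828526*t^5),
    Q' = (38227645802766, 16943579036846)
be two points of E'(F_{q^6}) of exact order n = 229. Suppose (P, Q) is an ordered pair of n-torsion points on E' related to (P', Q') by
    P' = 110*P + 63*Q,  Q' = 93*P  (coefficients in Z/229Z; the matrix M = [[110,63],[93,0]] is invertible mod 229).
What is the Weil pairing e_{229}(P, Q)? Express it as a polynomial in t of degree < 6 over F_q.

35729799244247 + 22091634886728*t + 36704824242936*t^2 + 9205574672485*t^3 + 16338988908214*t^4 + 28093699779849*t^5

Alternating bilinearity on E[229] (values in mu_{229} in F_{41532309444893^6}) gives e(P',Q') = e(P,Q)^det(M).
Hence e(P,Q) = e(P',Q')^{135} where 135 = 95^{-1} mod 229.
Run Miller on y^2=x^3+32676710385936*x over F_{41532309444893}: ladder 11100101 (8 bits); e = f_P(D_Q)/f_Q(D_P).
Miller gives e_{229}(P',Q') = 12308027763700 + 14782027006818*t + 14597739715866*t^2 + 38332487747820*t^3 + 21963295708755*t^4 + 34882409866327*t^5 in F_{41532309444893^6}.
(12308027763700 + 14782027006818*t + 14597739715866*t^2 + 38332487747820*t^3 + 21963295708755*t^4 + 34882409866327*t^5)^{135} mod (41532309444893,f) = 35729799244247 + 22091634886728*t + 36704824242936*t^2 + 9205574672485*t^3 + 16338988908214*t^4 + 28093699779849*t^5.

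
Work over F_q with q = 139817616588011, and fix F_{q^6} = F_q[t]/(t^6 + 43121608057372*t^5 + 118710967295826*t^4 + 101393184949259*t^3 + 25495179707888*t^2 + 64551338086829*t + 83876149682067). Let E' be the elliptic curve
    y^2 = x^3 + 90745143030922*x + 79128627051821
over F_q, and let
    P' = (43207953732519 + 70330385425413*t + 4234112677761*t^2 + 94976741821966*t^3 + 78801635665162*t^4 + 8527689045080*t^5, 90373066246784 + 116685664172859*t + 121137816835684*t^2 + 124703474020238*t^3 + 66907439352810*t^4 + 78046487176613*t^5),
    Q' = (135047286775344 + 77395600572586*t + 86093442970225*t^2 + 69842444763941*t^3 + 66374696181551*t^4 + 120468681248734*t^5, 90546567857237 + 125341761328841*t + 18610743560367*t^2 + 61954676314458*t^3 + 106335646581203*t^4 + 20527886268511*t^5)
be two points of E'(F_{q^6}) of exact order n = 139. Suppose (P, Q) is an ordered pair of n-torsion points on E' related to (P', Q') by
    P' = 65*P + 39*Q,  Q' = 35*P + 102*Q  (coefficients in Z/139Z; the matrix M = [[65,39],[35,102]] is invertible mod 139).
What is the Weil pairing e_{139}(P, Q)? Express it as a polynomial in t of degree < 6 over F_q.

123294493210339 + 68764536539874*t + 89915545296701*t^2 + 14458063167361*t^3 + 65491573105401*t^4 + 18285721468941*t^5

e_{139} is bilinear + alternating on E[139], so e_{139}(65*P + 39*Q, 35*P + 102*Q) = e_{139}(P,Q)^(65*102-39*35).
So e_{139}(P,Q) = e_{139}(P',Q')^{49}, since 122*49 = 1 mod 139.
Run Miller on y^2=x^3+90745143030922*x+79128627051821 over F_{139817616588011}: ladder 10001011 (8 bits); e = f_P(D_Q)/f_Q(D_P).
e_{139}(P',Q') = 7879150822320 + 19942545145138*t + 26555077749770*t^2 + 55293881777491*t^3 + 119764319549298*t^4 + 99316338318838*t^5.
e_{139}(P,Q) = (7879150822320 + 19942545145138*t + 26555077749770*t^2 + 55293881777491*t^3 + 119764319549298*t^4 + 99316338318838*t^5)^{49} = 123294493210339 + 68764536539874*t + 89915545296701*t^2 + 14458063167361*t^3 + 65491573105401*t^4 + 18285721468941*t^5.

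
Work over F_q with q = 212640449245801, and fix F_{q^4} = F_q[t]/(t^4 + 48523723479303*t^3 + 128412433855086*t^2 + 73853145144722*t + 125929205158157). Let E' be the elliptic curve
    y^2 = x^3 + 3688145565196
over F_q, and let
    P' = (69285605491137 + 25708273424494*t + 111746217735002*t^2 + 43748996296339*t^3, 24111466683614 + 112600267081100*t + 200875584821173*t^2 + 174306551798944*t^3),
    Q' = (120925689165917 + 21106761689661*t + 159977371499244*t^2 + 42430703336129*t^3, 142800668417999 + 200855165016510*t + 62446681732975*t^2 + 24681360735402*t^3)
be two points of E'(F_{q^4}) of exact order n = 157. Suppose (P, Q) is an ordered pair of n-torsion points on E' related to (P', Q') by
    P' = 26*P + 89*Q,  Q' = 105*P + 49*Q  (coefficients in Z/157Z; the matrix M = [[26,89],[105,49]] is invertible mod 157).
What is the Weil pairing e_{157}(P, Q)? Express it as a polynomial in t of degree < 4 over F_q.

e_{157}(aP+bQ,cP+dQ) = e_{157}(P,Q)^(ad-bc); with (a,b,c,d)=(26,89,105,49) this gives the det-157 law.
Hence e(P,Q) = e(P',Q')^{130} where 130 = 93^{-1} mod 157.
8-bit Miller (10011101) on E'/F_{212640449245801} with a'=0, b'=3688145565196: accumulate tangent/chord ratios at Q'+S and P'+S'.
So e_{157}(P',Q') = 182112289691209 + 117795992673774*t + 182589715757200*t^2 + 35556673098259*t^3.
Thus e_{157}(P,Q) = 131596285053785 + 55384912539770*t + 186191897996716*t^2 + 109405476917025*t^3.

131596285053785 + 55384912539770*t + 186191897996716*t^2 + 109405476917025*t^3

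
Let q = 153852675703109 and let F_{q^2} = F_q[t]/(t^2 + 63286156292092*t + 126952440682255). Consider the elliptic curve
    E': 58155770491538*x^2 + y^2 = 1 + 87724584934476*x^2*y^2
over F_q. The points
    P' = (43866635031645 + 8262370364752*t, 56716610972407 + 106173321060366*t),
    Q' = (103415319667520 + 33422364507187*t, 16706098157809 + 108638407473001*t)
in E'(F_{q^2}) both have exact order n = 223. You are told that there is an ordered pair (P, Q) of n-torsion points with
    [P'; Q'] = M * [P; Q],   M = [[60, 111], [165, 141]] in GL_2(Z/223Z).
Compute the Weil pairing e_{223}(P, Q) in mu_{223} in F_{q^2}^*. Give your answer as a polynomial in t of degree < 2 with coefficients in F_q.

18369927527043 + 76832998075056*t

Under M = [[60,111],[165,141]] in GL_2(Z/223), e_{223}(P',Q') = e_{223}(P,Q)^(60*141-111*165 mod 223).
So e_{223}(P,Q) = e_{223}(P',Q')^{140}, since 180*140 = 1 mod 223.
Map (x,y)_Ed via u=(1+y)/(1-y), v=(1+y)/((1-y)x) to Montgomery A=146938560282424,B=40210117188675; then to (a',b')=(124060253319441,25211655806342).
Build f_{223,P'} and f_{223,Q'} via the 8-bit ladder of 223=11011111_2; evaluate at shifted divisors; quotient in F_{153852675703109^2}.
The quotient is 89609746735538 + 99563905511980*t.
e_{223}(P,Q) = (89609746735538 + 99563905511980*t)^{140} = 18369927527043 + 76832998075056*t.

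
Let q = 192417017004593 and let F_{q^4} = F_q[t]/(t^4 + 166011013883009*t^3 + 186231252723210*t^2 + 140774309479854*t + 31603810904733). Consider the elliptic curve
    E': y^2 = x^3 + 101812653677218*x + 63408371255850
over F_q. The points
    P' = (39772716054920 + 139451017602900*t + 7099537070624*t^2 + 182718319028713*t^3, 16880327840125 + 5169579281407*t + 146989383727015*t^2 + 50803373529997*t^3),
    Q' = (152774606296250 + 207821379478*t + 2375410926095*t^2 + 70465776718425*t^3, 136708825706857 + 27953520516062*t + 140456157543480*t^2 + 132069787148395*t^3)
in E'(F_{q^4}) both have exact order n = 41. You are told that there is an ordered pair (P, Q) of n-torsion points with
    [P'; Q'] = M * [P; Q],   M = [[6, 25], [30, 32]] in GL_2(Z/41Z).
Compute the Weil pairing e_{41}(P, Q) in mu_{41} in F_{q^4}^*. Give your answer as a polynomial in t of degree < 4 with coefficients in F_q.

e_{41} is bilinear + alternating on E[41], so e_{41}(6*P + 25*Q, 30*P + 32*Q) = e_{41}(P,Q)^(6*32-25*30).
Hence e(P,Q) = e(P',Q')^{18} where 18 = 16^{-1} mod 41.
6-bit Miller (101001) on E'/F_{192417017004593} with a'=101812653677218, b'=63408371255850: accumulate tangent/chord ratios at Q'+S and P'+S'.
So e_{41}(P',Q') = 81098026818874 + 188928786899547*t + 54249878594341*t^2 + 41650256750001*t^3.
Finally e_{41}(P,Q) = 21844355019240 + 88061919144399*t + 128786789505941*t^2 + 142951195528612*t^3.

21844355019240 + 88061919144399*t + 128786789505941*t^2 + 142951195528612*t^3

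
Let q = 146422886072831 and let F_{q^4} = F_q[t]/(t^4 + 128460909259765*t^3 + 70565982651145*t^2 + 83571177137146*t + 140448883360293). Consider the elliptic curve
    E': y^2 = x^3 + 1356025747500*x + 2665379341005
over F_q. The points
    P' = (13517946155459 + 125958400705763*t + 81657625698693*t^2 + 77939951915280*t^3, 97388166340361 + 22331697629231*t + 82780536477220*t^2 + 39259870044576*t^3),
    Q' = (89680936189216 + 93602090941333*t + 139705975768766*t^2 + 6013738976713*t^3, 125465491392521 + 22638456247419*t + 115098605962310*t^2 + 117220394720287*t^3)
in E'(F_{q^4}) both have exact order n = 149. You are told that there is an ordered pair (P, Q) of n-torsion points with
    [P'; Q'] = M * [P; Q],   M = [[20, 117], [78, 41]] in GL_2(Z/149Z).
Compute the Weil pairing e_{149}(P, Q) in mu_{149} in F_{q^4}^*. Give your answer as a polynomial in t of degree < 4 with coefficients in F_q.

121980052583934 + 95818481807454*t + 13334037250668*t^2 + 70699226522775*t^3

Since e_{149}(P,P)=e_{149}(Q,Q)=1 and e_{149}(Q,P)=e_{149}(P,Q)^{-1}, expanding e_{149}(20*P + 117*Q,78*P + 41*Q) leaves e(P,Q)^det(M).
Inverting 38 mod 149: 51. Thus e_{149}(P,Q) = e(P',Q')^{51}.
8-bit Miller (10010101) on E'/F_{146422886072831} with a'=1356025747500, b'=2665379341005: accumulate tangent/chord ratios at Q'+S and P'+S'.
Miller gives e_{149}(P',Q') = 44183161683445 + 129156986484346*t + 108930855890627*t^2 + 29136753614763*t^3 in F_{146422886072831^4}.
Finally e_{149}(P,Q) = 121980052583934 + 95818481807454*t + 13334037250668*t^2 + 70699226522775*t^3.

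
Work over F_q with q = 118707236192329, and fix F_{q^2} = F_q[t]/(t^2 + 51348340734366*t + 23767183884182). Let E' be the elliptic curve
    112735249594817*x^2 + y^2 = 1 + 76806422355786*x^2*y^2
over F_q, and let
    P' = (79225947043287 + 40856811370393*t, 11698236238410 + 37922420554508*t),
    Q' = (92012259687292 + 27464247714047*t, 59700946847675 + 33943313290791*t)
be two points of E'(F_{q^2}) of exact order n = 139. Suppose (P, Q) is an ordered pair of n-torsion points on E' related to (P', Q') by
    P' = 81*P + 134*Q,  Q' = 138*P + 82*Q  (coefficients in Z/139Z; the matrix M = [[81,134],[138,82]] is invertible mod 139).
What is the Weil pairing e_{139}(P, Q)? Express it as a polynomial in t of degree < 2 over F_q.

65733835700637 + 13427726063439*t

Since e_{139}(P,P)=e_{139}(Q,Q)=1 and e_{139}(Q,P)=e_{139}(P,Q)^{-1}, expanding e_{139}(81*P + 134*Q,138*P + 82*Q) leaves e(P,Q)^det(M).
Inverting 104 mod 139: 135. Thus e_{139}(P,Q) = e(P',Q')^{135}.
Edwards a_E,d_E -> Montgomery A=65376946983491,B=111591970973261 -> Weierstrass 0,89512740653675 via alpha=51374818023822,beta=38659015857840.
8-bit Miller (10001011) on E'/F_{118707236192329} with a'=0, b'=89512740653675: accumulate tangent/chord ratios at Q'+S and P'+S'.
e_{139}(P',Q') = 83920015468618 + 102171349521191*t.
Thus e_{139}(P,Q) = 65733835700637 + 13427726063439*t.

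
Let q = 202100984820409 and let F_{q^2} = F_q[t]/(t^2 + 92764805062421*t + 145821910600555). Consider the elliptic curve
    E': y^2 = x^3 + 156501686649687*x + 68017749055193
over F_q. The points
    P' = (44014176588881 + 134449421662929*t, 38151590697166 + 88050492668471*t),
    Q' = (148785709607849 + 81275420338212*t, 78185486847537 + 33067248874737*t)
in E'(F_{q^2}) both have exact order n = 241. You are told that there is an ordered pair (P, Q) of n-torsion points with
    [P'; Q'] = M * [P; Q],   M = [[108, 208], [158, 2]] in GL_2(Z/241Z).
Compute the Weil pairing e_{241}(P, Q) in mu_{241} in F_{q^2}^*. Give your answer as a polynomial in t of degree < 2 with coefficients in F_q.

Since e_{241}(P,P)=e_{241}(Q,Q)=1 and e_{241}(Q,P)=e_{241}(P,Q)^{-1}, expanding e_{241}(108*P + 208*Q,158*P + 2*Q) leaves e(P,Q)^det(M).
Inverting 128 mod 241: 209. Thus e_{241}(P,Q) = e(P',Q')^{209}.
n = 241 = (11110001)_2 (8 bits, wt 5); accumulate f_{241,P'}(Q'+S)/f_{241,P'}(S) along the 7-step ladder.
Miller gives e_{241}(P',Q') = 188328427205918 + 43271001062925*t in F_{202100984820409^2}.
(188328427205918 + 43271001062925*t)^{209} mod (202100984820409,f) = 91789165045181 + 19776393519687*t.

91789165045181 + 19776393519687*t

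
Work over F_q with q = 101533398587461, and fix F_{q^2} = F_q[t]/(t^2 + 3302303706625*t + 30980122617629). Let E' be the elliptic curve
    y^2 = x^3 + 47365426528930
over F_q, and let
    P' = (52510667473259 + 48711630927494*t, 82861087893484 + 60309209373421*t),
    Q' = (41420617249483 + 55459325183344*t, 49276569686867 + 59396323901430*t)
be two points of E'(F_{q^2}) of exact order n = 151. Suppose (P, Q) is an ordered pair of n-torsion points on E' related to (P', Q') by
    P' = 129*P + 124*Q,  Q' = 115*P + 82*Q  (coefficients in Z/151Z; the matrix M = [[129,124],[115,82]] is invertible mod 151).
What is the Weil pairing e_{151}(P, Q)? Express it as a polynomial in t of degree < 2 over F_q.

39147631792300 + 52678088883831*t

The 151-Weil pairing on E[151] over F_{101533398587461} is alternating-bilinear: e_{151}(P',Q') = e_{151}(P,Q)^det(M).
Inverting 93 mod 151: 13. Thus e_{151}(P,Q) = e(P',Q')^{13}.
Build f_{151,P'} and f_{151,Q'} via the 8-bit ladder of 151=10010111_2; evaluate at shifted divisors; quotient in F_{101533398587461^2}.
So e_{151}(P',Q') = 63498689080392 + 74442051676096*t.
Hence e(P,Q) = 39147631792300 + 52678088883831*t in F_{101533398587461^2}^*.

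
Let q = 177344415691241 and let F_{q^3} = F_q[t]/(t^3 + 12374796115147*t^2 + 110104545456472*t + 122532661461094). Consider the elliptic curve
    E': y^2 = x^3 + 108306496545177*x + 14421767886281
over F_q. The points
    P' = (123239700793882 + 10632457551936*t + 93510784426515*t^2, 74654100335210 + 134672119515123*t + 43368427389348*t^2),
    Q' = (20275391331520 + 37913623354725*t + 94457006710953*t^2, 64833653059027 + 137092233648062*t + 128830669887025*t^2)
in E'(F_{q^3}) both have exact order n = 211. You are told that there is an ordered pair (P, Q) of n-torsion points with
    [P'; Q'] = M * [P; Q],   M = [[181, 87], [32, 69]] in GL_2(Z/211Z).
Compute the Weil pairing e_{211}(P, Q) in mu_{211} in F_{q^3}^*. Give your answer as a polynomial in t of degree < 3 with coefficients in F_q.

109457010925022 + 111753062048604*t + 74727934424647*t^2

The 211-Weil pairing on E[211] over F_{177344415691241} is alternating-bilinear: e_{211}(P',Q') = e_{211}(P,Q)^det(M).
Inverting 210 mod 211: 210. Thus e_{211}(P,Q) = e(P',Q')^{210}.
Build f_{211,P'} and f_{211,Q'} via the 8-bit ladder of 211=11010011_2; evaluate at shifted divisors; quotient in F_{177344415691241^3}.
f_P(D_Q)/f_Q(D_P) = 91724717299738 + 140752159668809*t + 103963728918502*t^2.
Raise to 210: e(P,Q) = 109457010925022 + 111753062048604*t + 74727934424647*t^2 in mu_{211}.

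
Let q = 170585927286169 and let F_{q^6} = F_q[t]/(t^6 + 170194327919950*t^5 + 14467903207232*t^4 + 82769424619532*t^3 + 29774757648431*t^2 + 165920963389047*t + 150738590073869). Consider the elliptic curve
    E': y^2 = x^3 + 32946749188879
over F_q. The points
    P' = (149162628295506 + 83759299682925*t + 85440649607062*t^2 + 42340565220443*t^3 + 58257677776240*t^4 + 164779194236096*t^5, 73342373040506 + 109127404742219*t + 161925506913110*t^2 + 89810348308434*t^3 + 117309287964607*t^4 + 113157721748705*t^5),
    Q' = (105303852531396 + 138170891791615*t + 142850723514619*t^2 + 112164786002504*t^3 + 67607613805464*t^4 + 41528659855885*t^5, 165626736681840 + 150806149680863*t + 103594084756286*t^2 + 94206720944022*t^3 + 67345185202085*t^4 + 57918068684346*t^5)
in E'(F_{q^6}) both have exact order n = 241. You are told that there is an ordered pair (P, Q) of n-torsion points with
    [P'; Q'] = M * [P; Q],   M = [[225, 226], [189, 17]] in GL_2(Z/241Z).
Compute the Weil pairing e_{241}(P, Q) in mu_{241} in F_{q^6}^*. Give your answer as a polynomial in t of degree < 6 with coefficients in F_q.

122658635028059 + 136890255691822*t + 75053507157931*t^2 + 77479293044416*t^3 + 151262664699974*t^4 + 97768058293095*t^5

The 241-Weil pairing on E[241] over F_{170585927286169} is alternating-bilinear: e_{241}(P',Q') = e_{241}(P,Q)^det(M).
det(M) mod 241 = 153; its inverse in (Z/241)^* is 178 (check: 153*178 mod 241 = 1).
Double-and-add over 11110001: 8-1 doublings, 5-1 additions; each step l_{T,T}/v_{2T} or l_{T,P'}/v at Q'+S for random S.
e_{241}(P',Q') = 119850907798744 + 81124814218066*t + 123221530503134*t^2 + 42833175940031*t^3 + 45468471041265*t^4 + 2521803622087*t^5.
Raise to 178: e(P,Q) = 122658635028059 + 136890255691822*t + 75053507157931*t^2 + 77479293044416*t^3 + 151262664699974*t^4 + 97768058293095*t^5 in mu_{241}.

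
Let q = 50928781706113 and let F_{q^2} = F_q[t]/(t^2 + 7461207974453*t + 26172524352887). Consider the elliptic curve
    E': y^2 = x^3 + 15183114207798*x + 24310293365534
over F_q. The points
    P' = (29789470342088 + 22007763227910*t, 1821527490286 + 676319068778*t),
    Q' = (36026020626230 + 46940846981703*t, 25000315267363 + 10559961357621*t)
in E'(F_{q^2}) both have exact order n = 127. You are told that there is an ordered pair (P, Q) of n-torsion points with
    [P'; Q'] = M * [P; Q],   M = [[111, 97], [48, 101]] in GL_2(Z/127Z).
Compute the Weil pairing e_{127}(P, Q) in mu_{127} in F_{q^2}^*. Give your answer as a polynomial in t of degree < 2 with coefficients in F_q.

e_{127}(aP+bQ,cP+dQ) = e_{127}(P,Q)^(ad-bc); with (a,b,c,d)=(111,97,48,101) this gives the det-127 law.
111*101 - 97*48 = 6555; reduced mod 127: det = 78, inverse 57.
Build f_{127,P'} and f_{127,Q'} via the 7-bit ladder of 127=1111111_2; evaluate at shifted divisors; quotient in F_{50928781706113^2}.
Miller gives e_{127}(P',Q') = 33407081852697 + 9911145118291*t in F_{50928781706113^2}.
Thus e_{127}(P,Q) = 12033810294120 + 20958528580386*t.

12033810294120 + 20958528580386*t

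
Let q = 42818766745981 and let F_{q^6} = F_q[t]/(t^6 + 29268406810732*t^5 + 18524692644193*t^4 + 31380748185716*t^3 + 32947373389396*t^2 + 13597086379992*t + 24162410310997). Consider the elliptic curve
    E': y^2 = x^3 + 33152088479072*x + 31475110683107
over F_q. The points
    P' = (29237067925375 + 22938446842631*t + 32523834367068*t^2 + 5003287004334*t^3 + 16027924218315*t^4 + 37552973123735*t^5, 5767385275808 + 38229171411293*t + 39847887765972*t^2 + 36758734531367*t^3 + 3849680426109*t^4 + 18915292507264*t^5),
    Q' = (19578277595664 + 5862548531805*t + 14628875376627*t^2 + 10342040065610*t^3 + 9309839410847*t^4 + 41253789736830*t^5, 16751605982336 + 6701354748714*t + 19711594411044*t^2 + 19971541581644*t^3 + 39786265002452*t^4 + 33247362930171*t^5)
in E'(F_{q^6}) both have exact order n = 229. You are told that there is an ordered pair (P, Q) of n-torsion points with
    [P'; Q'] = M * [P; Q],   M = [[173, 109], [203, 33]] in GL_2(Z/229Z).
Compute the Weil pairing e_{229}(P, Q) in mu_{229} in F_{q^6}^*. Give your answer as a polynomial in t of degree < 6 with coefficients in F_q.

37755219701289 + 10678682573007*t + 2087595496249*t^2 + 10884068400342*t^3 + 32635785410210*t^4 + 22842027279688*t^5

Under M = [[173,109],[203,33]] in GL_2(Z/229), e_{229}(P',Q') = e_{229}(P,Q)^(173*33-109*203 mod 229).
Hence e(P,Q) = e(P',Q')^{36} where 36 = 70^{-1} mod 229.
Build f_{229,P'} and f_{229,Q'} via the 8-bit ladder of 229=11100101_2; evaluate at shifted divisors; quotient in F_{42818766745981^6}.
e_{229}(P',Q') = 11915859480679 + 33548437040791*t + 27008035807599*t^2 + 15092267876019*t^3 + 12633050350753*t^4 + 5783275690920*t^5.
Raise to 36: e(P,Q) = 37755219701289 + 10678682573007*t + 2087595496249*t^2 + 10884068400342*t^3 + 32635785410210*t^4 + 22842027279688*t^5 in mu_{229}.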